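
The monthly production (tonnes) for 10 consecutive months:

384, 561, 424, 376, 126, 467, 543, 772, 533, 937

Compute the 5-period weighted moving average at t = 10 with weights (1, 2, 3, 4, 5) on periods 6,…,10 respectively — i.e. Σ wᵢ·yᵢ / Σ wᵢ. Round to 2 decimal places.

Weighted sum: 1·467 + 2·543 + 3·772 + 4·533 + 5·937 = 467 + 1086 + 2316 + 2132 + 4685 = 10686
Weight total: 1 + 2 + 3 + 4 + 5 = 15
WMA = 10686 / 15 = 712.40

712.40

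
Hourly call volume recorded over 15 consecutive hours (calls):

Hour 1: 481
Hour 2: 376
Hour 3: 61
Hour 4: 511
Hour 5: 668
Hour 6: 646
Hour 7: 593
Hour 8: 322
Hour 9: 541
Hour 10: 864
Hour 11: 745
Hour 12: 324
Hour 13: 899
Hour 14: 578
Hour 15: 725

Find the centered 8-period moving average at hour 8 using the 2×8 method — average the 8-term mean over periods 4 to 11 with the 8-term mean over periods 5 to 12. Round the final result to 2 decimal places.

Sum over 4–11: 511 + 668 + 646 + 593 + 322 + 541 + 864 + 745 = 4890
Sum over 5–12: 668 + 646 + 593 + 322 + 541 + 864 + 745 + 324 = 4703
CMA at t=8 = (4890 + 4703) / (2·8) = 9593 / 16 = 599.56

599.56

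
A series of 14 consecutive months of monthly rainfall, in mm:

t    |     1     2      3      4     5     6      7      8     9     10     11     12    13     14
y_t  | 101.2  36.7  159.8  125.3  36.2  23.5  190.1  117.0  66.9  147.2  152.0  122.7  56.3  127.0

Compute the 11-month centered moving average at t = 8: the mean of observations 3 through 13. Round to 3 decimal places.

Sum of periods 3–13: 159.8 + 125.3 + 36.2 + 23.5 + 190.1 + 117.0 + 66.9 + 147.2 + 152.0 + 122.7 + 56.3 = 1197.0
Divide by 11: 1197.0 / 11 = 108.818

108.818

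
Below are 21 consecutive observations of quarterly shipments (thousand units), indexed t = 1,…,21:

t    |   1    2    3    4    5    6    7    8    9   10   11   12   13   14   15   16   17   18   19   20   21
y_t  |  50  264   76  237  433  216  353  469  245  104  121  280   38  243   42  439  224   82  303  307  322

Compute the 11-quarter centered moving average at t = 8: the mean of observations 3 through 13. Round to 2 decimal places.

Sum of periods 3–13: 76 + 237 + 433 + 216 + 353 + 469 + 245 + 104 + 121 + 280 + 38 = 2572
Divide by 11: 2572 / 11 = 233.82

233.82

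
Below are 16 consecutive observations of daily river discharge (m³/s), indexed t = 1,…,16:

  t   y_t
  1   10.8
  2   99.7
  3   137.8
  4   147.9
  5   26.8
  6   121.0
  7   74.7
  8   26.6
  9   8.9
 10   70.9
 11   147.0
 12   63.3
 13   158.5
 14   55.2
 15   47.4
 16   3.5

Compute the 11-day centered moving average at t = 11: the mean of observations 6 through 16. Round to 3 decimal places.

70.636

Sum of periods 6–16: 121.0 + 74.7 + 26.6 + 8.9 + 70.9 + 147.0 + 63.3 + 158.5 + 55.2 + 47.4 + 3.5 = 777.0
Divide by 11: 777.0 / 11 = 70.636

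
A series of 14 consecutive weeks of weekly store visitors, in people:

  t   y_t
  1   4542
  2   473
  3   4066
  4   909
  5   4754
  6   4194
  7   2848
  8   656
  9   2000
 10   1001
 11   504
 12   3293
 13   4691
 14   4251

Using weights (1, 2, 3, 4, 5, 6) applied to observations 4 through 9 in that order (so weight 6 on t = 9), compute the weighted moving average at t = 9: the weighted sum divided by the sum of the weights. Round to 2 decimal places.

2365.29

Weighted sum: 1·909 + 2·4754 + 3·4194 + 4·2848 + 5·656 + 6·2000 = 909 + 9508 + 12582 + 11392 + 3280 + 12000 = 49671
Weight total: 1 + 2 + 3 + 4 + 5 + 6 = 21
WMA = 49671 / 21 = 2365.29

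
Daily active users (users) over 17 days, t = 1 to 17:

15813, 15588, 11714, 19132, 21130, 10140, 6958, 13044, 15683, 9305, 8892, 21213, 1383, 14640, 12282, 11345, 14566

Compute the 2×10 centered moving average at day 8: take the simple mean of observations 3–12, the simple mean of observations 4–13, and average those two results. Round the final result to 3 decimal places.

Sum over 3–12: 11714 + 19132 + 21130 + 10140 + 6958 + 13044 + 15683 + 9305 + 8892 + 21213 = 137211
Sum over 4–13: 19132 + 21130 + 10140 + 6958 + 13044 + 15683 + 9305 + 8892 + 21213 + 1383 = 126880
CMA at t=8 = (137211 + 126880) / (2·10) = 264091 / 20 = 13204.550

13204.550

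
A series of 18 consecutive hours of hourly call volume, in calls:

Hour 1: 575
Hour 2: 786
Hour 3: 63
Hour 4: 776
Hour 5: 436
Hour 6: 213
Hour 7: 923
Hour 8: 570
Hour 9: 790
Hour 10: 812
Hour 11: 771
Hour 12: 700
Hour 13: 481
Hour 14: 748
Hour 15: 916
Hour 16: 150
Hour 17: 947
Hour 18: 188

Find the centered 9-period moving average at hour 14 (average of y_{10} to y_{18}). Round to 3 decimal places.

Sum of periods 10–18: 812 + 771 + 700 + 481 + 748 + 916 + 150 + 947 + 188 = 5713
Divide by 9: 5713 / 9 = 634.778

634.778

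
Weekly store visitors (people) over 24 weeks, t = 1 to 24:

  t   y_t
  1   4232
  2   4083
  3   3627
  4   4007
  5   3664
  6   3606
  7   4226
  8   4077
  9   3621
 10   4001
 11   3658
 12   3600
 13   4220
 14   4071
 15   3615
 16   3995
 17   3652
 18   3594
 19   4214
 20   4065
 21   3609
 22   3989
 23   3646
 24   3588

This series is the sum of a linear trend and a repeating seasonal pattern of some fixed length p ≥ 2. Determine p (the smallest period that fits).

First differences y_{t+1} − y_t: -149, -456, 380, -343, -58, 620, -149, -456, 380, -343, -58, 620, -149, -456, …
The difference pattern repeats every 6 terms and not for any smaller step, so p = 6.

6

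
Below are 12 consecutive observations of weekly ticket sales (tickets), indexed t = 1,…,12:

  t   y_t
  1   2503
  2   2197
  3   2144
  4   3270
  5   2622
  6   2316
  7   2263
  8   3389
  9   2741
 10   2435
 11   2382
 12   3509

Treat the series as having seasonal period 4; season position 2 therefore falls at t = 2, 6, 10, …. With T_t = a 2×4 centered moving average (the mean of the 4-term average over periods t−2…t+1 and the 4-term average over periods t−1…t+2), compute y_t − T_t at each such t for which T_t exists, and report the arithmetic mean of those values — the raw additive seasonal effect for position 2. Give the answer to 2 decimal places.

Season position 2 occurs at t = 6, 10 (where T_t is defined).
t=6: T_6 = 2632.6250; y_6 − T_6 = 2316 − 2632.6250 = -316.6250
t=10: T_10 = 2751.7500; y_10 − T_10 = 2435 − 2751.7500 = -316.7500
Mean deviation: (-316.6250 + -316.7500) / 2 = -316.69

-316.69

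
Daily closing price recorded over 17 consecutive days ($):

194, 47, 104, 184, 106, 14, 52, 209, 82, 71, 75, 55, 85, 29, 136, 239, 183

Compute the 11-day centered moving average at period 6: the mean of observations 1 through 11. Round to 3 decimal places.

103.455

Sum of periods 1–11: 194 + 47 + 104 + 184 + 106 + 14 + 52 + 209 + 82 + 71 + 75 = 1138
Divide by 11: 1138 / 11 = 103.455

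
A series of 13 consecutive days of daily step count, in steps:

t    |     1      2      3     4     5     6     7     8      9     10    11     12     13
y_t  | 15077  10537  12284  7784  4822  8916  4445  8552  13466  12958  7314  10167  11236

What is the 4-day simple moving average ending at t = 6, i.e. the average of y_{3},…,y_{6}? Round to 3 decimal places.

8451.500

Sum of periods 3–6: 12284 + 7784 + 4822 + 8916 = 33806
Divide by 4: 33806 / 4 = 8451.500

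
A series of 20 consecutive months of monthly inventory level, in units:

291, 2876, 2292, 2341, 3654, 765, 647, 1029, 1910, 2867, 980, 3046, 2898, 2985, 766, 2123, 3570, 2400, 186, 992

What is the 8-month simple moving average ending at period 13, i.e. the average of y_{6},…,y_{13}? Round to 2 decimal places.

Sum of periods 6–13: 765 + 647 + 1029 + 1910 + 2867 + 980 + 3046 + 2898 = 14142
Divide by 8: 14142 / 8 = 1767.75

1767.75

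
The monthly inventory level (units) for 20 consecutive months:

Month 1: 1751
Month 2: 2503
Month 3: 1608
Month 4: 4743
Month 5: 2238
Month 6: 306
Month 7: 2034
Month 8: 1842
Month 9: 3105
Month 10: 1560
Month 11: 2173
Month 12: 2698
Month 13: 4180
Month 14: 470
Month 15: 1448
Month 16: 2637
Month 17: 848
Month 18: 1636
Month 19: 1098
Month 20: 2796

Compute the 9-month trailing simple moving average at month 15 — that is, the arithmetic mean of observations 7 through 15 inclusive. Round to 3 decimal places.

2167.778

Sum of periods 7–15: 2034 + 1842 + 3105 + 1560 + 2173 + 2698 + 4180 + 470 + 1448 = 19510
Divide by 9: 19510 / 9 = 2167.778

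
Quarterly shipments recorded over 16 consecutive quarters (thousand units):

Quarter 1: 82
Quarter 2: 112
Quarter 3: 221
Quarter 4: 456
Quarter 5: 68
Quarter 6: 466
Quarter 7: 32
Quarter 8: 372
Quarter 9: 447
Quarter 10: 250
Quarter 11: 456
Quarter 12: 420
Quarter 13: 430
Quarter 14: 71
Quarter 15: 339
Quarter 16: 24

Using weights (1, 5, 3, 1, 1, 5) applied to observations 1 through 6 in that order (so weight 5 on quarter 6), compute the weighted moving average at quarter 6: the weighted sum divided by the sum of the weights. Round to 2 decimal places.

259.94

Weighted sum: 1·82 + 5·112 + 3·221 + 1·456 + 1·68 + 5·466 = 82 + 560 + 663 + 456 + 68 + 2330 = 4159
Weight total: 1 + 5 + 3 + 1 + 1 + 5 = 16
WMA = 4159 / 16 = 259.94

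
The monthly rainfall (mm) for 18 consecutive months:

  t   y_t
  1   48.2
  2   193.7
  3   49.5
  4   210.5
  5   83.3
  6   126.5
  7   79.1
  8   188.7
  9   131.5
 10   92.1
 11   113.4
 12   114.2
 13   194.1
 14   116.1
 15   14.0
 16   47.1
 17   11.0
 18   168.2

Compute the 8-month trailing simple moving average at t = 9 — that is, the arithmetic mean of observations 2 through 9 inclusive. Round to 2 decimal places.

132.85

Sum of periods 2–9: 193.7 + 49.5 + 210.5 + 83.3 + 126.5 + 79.1 + 188.7 + 131.5 = 1062.8
Divide by 8: 1062.8 / 8 = 132.85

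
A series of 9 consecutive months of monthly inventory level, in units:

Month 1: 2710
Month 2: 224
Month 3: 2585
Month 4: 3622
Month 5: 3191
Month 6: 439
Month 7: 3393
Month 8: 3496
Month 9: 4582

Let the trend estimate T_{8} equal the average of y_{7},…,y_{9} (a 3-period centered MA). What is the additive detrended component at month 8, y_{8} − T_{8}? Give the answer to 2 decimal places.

-327.67

Trend T_8 = (3393 + 3496 + 4582) / 3 = 11471/3 = 3823.6667
Detrended value: 3496 − 3823.6667 = -327.67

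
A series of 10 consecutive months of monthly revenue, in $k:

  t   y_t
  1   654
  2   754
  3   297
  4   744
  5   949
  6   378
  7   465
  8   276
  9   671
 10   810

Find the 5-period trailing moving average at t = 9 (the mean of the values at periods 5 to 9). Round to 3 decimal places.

Sum of periods 5–9: 949 + 378 + 465 + 276 + 671 = 2739
Divide by 5: 2739 / 5 = 547.800

547.800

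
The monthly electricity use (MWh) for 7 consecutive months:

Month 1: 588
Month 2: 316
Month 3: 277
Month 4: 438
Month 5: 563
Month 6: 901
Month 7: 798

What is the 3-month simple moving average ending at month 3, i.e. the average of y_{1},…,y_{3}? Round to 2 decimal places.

393.67

Sum of periods 1–3: 588 + 316 + 277 = 1181
Divide by 3: 1181 / 3 = 393.67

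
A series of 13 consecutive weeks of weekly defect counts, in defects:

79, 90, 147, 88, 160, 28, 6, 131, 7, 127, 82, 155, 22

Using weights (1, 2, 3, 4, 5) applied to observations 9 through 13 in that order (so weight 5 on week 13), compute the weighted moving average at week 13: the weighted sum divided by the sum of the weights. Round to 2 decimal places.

Weighted sum: 1·7 + 2·127 + 3·82 + 4·155 + 5·22 = 7 + 254 + 246 + 620 + 110 = 1237
Weight total: 1 + 2 + 3 + 4 + 5 = 15
WMA = 1237 / 15 = 82.47

82.47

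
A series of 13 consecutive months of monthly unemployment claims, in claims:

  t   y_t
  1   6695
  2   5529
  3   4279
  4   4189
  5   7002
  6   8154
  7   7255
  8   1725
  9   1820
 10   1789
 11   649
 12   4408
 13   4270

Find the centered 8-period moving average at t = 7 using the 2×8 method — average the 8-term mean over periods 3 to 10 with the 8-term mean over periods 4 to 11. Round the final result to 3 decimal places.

4299.750

Sum over 3–10: 4279 + 4189 + 7002 + 8154 + 7255 + 1725 + 1820 + 1789 = 36213
Sum over 4–11: 4189 + 7002 + 8154 + 7255 + 1725 + 1820 + 1789 + 649 = 32583
CMA at t=7 = (36213 + 32583) / (2·8) = 68796 / 16 = 4299.750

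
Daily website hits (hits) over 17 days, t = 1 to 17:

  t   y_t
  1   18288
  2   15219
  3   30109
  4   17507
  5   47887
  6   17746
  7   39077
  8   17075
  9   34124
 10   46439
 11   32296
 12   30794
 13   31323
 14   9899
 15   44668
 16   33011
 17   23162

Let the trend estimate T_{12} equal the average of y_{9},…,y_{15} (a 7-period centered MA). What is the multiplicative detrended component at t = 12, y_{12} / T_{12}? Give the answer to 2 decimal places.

Trend T_12 = (34124 + 46439 + 32296 + 30794 + 31323 + 9899 + 44668) / 7 = 229543/7 = 32791.8571
Ratio to trend: 30794 / 32791.8571 = 0.94

0.94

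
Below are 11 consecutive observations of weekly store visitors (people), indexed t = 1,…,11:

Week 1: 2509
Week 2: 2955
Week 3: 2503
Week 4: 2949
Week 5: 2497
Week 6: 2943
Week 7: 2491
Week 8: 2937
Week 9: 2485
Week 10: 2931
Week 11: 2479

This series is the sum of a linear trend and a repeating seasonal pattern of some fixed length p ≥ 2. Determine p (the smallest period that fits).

First differences y_{t+1} − y_t: 446, -452, 446, -452, 446, -452, …
The difference pattern repeats every 2 terms and not for any smaller step, so p = 2.

2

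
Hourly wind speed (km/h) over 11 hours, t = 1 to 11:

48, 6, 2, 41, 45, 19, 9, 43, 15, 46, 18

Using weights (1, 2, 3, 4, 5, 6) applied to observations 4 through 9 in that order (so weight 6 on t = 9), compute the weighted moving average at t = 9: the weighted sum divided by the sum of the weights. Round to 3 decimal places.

Weighted sum: 1·41 + 2·45 + 3·19 + 4·9 + 5·43 + 6·15 = 41 + 90 + 57 + 36 + 215 + 90 = 529
Weight total: 1 + 2 + 3 + 4 + 5 + 6 = 21
WMA = 529 / 21 = 25.190

25.190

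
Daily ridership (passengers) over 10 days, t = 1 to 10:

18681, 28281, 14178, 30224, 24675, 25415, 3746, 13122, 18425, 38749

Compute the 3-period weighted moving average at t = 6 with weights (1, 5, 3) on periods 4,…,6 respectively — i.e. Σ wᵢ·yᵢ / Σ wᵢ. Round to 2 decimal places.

25538.22

Weighted sum: 1·30224 + 5·24675 + 3·25415 = 30224 + 123375 + 76245 = 229844
Weight total: 1 + 5 + 3 = 9
WMA = 229844 / 9 = 25538.22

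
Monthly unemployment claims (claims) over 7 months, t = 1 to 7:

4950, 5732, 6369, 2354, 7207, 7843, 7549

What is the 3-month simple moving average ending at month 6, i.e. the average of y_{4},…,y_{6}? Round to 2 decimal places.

5801.33

Sum of periods 4–6: 2354 + 7207 + 7843 = 17404
Divide by 3: 17404 / 3 = 5801.33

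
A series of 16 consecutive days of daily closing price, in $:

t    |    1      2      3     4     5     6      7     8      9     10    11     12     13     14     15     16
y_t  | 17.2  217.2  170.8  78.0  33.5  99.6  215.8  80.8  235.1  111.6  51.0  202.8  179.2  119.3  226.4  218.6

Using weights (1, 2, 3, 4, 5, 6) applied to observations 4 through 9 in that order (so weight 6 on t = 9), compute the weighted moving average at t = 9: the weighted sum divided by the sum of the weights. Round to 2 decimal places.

148.65

Weighted sum: 1·78.0 + 2·33.5 + 3·99.6 + 4·215.8 + 5·80.8 + 6·235.1 = 78.0 + 67.0 + 298.8 + 863.2 + 404.0 + 1410.6 = 3121.6
Weight total: 1 + 2 + 3 + 4 + 5 + 6 = 21
WMA = 3121.6 / 21 = 148.65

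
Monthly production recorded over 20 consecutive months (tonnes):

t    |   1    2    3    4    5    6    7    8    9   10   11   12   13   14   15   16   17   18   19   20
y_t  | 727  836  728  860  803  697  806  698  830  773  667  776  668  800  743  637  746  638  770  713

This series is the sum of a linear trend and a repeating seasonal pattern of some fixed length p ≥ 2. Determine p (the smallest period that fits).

5

First differences y_{t+1} − y_t: 109, -108, 132, -57, -106, 109, -108, 132, -57, -106, 109, -108, …
The difference pattern repeats every 5 terms and not for any smaller step, so p = 5.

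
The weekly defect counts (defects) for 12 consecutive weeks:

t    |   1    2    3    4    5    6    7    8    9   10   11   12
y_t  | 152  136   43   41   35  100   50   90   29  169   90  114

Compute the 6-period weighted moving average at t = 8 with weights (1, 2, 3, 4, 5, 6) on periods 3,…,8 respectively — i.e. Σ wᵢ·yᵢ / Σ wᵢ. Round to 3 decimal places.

Weighted sum: 1·43 + 2·41 + 3·35 + 4·100 + 5·50 + 6·90 = 43 + 82 + 105 + 400 + 250 + 540 = 1420
Weight total: 1 + 2 + 3 + 4 + 5 + 6 = 21
WMA = 1420 / 21 = 67.619

67.619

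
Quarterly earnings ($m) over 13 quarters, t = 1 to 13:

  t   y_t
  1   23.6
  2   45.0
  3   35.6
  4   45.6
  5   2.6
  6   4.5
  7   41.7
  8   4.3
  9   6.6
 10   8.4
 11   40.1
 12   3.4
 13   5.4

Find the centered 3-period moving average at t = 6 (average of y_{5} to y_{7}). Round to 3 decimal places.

16.267

Sum of periods 5–7: 2.6 + 4.5 + 41.7 = 48.8
Divide by 3: 48.8 / 3 = 16.267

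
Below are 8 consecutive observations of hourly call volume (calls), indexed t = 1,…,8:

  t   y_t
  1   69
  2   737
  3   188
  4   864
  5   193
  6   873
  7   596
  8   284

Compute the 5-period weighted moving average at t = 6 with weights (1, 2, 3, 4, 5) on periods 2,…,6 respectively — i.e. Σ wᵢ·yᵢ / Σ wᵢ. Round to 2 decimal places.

589.47

Weighted sum: 1·737 + 2·188 + 3·864 + 4·193 + 5·873 = 737 + 376 + 2592 + 772 + 4365 = 8842
Weight total: 1 + 2 + 3 + 4 + 5 = 15
WMA = 8842 / 15 = 589.47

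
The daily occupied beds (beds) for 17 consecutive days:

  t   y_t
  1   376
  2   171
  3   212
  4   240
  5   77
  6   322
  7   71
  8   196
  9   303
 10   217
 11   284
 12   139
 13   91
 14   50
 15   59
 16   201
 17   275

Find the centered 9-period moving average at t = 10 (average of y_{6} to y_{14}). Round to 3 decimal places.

185.889

Sum of periods 6–14: 322 + 71 + 196 + 303 + 217 + 284 + 139 + 91 + 50 = 1673
Divide by 9: 1673 / 9 = 185.889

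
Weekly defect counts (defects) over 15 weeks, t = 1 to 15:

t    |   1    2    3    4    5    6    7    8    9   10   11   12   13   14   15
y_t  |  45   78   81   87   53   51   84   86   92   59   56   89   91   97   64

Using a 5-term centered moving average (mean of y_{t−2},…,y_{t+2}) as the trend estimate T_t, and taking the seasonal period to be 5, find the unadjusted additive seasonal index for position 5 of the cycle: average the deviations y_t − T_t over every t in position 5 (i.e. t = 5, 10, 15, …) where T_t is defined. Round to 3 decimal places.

-17.800

Season position 5 occurs at t = 5, 10 (where T_t is defined).
t=5: T_5 = 71.20000; y_5 − T_5 = 53 − 71.20000 = -18.20000
t=10: T_10 = 76.40000; y_10 − T_10 = 59 − 76.40000 = -17.40000
Mean deviation: (-18.20000 + -17.40000) / 2 = -17.800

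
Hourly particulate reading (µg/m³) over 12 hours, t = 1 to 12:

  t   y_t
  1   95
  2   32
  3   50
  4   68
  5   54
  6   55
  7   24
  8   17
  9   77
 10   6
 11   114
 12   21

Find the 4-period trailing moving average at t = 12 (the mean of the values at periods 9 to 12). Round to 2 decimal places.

54.50

Sum of periods 9–12: 77 + 6 + 114 + 21 = 218
Divide by 4: 218 / 4 = 54.50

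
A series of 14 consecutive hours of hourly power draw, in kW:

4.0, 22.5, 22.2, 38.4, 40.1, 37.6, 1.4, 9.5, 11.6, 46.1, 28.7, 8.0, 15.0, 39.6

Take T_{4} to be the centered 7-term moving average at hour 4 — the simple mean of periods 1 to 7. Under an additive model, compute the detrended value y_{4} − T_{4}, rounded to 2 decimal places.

14.66

Trend T_4 = (4.0 + 22.5 + 22.2 + 38.4 + 40.1 + 37.6 + 1.4) / 7 = 166.2/7 = 23.7429
Detrended value: 38.4 − 23.7429 = 14.66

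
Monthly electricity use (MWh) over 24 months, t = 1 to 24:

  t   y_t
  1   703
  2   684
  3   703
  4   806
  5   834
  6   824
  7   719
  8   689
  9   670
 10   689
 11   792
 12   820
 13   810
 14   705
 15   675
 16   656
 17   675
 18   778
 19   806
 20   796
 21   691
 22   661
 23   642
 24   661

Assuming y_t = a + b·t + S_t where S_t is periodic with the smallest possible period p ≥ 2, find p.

First differences y_{t+1} − y_t: -19, 19, 103, 28, -10, -105, -30, -19, 19, 103, 28, -10, -105, -30, -19, 19, …
The difference pattern repeats every 7 terms and not for any smaller step, so p = 7.

7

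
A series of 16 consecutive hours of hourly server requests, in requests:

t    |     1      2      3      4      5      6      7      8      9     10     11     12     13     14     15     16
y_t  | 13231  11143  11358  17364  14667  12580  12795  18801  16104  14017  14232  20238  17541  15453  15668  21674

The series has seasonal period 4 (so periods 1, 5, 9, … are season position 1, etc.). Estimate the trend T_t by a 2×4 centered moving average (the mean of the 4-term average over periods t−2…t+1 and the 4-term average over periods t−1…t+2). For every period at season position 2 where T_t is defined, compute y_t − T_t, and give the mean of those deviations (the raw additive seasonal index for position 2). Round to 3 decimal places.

Season position 2 occurs at t = 6, 10, 14 (where T_t is defined).
t=6: T_6 = 14531.12500; y_6 − T_6 = 12580 − 14531.12500 = -1951.12500
t=10: T_10 = 15968.12500; y_10 − T_10 = 14017 − 15968.12500 = -1951.12500
t=14: T_14 = 17404.50000; y_14 − T_14 = 15453 − 17404.50000 = -1951.50000
Mean deviation: (-1951.12500 + -1951.12500 + -1951.50000) / 3 = -1951.250

-1951.250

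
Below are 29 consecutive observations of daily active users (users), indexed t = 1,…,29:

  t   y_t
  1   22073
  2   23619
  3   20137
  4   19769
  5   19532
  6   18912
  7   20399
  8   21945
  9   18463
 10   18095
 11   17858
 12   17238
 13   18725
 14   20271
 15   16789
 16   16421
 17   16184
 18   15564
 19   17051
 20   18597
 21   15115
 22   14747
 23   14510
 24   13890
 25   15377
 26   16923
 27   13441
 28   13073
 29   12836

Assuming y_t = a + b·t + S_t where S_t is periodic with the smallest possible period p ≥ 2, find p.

6

First differences y_{t+1} − y_t: 1546, -3482, -368, -237, -620, 1487, 1546, -3482, -368, -237, -620, 1487, 1546, -3482, …
The difference pattern repeats every 6 terms and not for any smaller step, so p = 6.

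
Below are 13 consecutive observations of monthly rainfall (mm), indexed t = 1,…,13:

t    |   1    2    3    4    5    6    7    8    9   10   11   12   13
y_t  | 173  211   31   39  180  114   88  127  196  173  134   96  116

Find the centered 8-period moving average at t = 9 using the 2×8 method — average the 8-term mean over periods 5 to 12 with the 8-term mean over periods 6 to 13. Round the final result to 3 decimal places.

Sum over 5–12: 180 + 114 + 88 + 127 + 196 + 173 + 134 + 96 = 1108
Sum over 6–13: 114 + 88 + 127 + 196 + 173 + 134 + 96 + 116 = 1044
CMA at t=9 = (1108 + 1044) / (2·8) = 2152 / 16 = 134.500

134.500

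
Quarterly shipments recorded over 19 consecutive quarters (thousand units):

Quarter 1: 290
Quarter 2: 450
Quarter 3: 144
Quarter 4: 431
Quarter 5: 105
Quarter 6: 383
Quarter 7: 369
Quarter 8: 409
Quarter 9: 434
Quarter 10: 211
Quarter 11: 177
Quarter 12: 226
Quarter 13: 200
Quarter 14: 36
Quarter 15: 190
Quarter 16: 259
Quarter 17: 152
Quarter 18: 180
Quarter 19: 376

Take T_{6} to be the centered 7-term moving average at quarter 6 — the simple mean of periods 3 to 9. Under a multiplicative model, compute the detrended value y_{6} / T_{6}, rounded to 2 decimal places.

1.18

Trend T_6 = (144 + 431 + 105 + 383 + 369 + 409 + 434) / 7 = 2275/7 = 325.0000
Ratio to trend: 383 / 325.0000 = 1.18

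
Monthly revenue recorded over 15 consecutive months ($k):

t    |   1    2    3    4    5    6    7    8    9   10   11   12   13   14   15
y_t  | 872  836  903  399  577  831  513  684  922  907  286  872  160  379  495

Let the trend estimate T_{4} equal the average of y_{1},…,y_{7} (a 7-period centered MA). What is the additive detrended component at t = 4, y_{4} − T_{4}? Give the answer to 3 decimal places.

Trend T_4 = (872 + 836 + 903 + 399 + 577 + 831 + 513) / 7 = 4931/7 = 704.42857
Detrended value: 399 − 704.42857 = -305.429

-305.429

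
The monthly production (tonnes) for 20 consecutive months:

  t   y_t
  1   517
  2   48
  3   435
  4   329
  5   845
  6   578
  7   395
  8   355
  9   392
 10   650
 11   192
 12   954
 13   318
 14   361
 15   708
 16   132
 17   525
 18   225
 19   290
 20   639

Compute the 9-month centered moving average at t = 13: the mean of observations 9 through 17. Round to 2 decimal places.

470.22

Sum of periods 9–17: 392 + 650 + 192 + 954 + 318 + 361 + 708 + 132 + 525 = 4232
Divide by 9: 4232 / 9 = 470.22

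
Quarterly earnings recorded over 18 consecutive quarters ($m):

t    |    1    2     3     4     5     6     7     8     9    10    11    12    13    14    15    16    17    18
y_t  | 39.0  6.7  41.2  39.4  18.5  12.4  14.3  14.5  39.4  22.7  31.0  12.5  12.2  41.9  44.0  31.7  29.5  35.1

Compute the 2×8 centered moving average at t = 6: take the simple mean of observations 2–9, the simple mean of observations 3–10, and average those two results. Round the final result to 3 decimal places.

24.300

Sum over 2–9: 6.7 + 41.2 + 39.4 + 18.5 + 12.4 + 14.3 + 14.5 + 39.4 = 186.4
Sum over 3–10: 41.2 + 39.4 + 18.5 + 12.4 + 14.3 + 14.5 + 39.4 + 22.7 = 202.4
CMA at t=6 = (186.4 + 202.4) / (2·8) = 388.8 / 16 = 24.300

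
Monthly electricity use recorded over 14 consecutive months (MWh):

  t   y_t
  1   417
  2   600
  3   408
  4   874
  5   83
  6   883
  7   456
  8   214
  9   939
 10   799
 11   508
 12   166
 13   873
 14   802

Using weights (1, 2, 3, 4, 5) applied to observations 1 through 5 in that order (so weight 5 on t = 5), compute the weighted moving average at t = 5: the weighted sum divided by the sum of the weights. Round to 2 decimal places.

450.13

Weighted sum: 1·417 + 2·600 + 3·408 + 4·874 + 5·83 = 417 + 1200 + 1224 + 3496 + 415 = 6752
Weight total: 1 + 2 + 3 + 4 + 5 = 15
WMA = 6752 / 15 = 450.13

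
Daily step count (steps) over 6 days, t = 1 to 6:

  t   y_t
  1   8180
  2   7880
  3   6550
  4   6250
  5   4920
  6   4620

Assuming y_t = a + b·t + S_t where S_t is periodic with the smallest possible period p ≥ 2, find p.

2

First differences y_{t+1} − y_t: -300, -1330, -300, -1330, -300, …
The difference pattern repeats every 2 terms and not for any smaller step, so p = 2.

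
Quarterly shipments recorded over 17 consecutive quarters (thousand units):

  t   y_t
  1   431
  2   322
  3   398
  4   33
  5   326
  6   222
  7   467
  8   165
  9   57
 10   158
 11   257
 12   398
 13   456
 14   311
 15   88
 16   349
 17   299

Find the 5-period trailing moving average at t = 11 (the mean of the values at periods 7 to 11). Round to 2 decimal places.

Sum of periods 7–11: 467 + 165 + 57 + 158 + 257 = 1104
Divide by 5: 1104 / 5 = 220.80

220.80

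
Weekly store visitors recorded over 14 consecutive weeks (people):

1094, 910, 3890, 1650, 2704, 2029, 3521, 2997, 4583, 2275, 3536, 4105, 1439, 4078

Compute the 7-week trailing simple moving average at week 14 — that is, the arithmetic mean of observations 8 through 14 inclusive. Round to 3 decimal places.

3287.571

Sum of periods 8–14: 2997 + 4583 + 2275 + 3536 + 4105 + 1439 + 4078 = 23013
Divide by 7: 23013 / 7 = 3287.571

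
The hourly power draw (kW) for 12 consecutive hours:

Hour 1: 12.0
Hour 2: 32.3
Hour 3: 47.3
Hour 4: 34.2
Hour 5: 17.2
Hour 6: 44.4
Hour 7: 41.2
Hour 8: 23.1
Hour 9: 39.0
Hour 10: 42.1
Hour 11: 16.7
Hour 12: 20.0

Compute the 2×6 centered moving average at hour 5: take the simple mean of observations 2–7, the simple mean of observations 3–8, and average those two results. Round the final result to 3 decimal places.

35.333

Sum over 2–7: 32.3 + 47.3 + 34.2 + 17.2 + 44.4 + 41.2 = 216.6
Sum over 3–8: 47.3 + 34.2 + 17.2 + 44.4 + 41.2 + 23.1 = 207.4
CMA at t=5 = (216.6 + 207.4) / (2·6) = 424.0 / 12 = 35.333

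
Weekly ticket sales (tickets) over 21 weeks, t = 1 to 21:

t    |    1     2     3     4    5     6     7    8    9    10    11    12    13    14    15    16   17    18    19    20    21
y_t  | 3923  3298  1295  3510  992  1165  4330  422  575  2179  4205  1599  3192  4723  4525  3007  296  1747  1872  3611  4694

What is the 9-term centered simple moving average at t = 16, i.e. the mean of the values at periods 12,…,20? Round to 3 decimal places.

Sum of periods 12–20: 1599 + 3192 + 4723 + 4525 + 3007 + 296 + 1747 + 1872 + 3611 = 24572
Divide by 9: 24572 / 9 = 2730.222

2730.222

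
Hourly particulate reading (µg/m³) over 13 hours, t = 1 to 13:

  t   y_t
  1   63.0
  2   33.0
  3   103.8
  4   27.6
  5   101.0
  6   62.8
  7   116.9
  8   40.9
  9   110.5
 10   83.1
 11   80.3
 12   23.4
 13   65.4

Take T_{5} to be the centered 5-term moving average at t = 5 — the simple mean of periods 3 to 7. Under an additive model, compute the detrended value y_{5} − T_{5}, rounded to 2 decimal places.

Trend T_5 = (103.8 + 27.6 + 101.0 + 62.8 + 116.9) / 5 = 412.1/5 = 82.4200
Detrended value: 101.0 − 82.4200 = 18.58

18.58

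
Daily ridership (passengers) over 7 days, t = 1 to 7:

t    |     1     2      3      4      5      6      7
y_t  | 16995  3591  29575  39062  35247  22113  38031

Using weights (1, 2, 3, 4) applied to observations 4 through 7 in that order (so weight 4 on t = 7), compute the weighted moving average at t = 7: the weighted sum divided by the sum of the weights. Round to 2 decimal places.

32801.90

Weighted sum: 1·39062 + 2·35247 + 3·22113 + 4·38031 = 39062 + 70494 + 66339 + 152124 = 328019
Weight total: 1 + 2 + 3 + 4 = 10
WMA = 328019 / 10 = 32801.90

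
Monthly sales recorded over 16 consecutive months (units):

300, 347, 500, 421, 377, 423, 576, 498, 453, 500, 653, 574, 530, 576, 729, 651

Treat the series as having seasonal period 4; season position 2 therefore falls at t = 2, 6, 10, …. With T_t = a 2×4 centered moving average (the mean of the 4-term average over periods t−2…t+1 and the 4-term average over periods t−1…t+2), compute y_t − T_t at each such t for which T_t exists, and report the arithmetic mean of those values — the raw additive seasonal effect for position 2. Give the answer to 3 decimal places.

-35.750

Season position 2 occurs at t = 6, 10, 14 (where T_t is defined).
t=6: T_6 = 458.87500; y_6 − T_6 = 423 − 458.87500 = -35.87500
t=10: T_10 = 535.50000; y_10 − T_10 = 500 − 535.50000 = -35.50000
t=14: T_14 = 611.87500; y_14 − T_14 = 576 − 611.87500 = -35.87500
Mean deviation: (-35.87500 + -35.50000 + -35.87500) / 3 = -35.750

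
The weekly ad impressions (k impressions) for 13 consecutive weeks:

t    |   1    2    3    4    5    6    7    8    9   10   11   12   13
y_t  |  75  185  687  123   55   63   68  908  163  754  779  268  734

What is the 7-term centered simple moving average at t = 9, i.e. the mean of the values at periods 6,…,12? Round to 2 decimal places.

Sum of periods 6–12: 63 + 68 + 908 + 163 + 754 + 779 + 268 = 3003
Divide by 7: 3003 / 7 = 429.00

429.00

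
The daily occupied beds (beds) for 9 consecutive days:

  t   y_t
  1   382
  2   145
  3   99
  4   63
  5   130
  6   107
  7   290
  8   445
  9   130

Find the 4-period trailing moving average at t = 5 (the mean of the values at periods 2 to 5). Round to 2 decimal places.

Sum of periods 2–5: 145 + 99 + 63 + 130 = 437
Divide by 4: 437 / 4 = 109.25

109.25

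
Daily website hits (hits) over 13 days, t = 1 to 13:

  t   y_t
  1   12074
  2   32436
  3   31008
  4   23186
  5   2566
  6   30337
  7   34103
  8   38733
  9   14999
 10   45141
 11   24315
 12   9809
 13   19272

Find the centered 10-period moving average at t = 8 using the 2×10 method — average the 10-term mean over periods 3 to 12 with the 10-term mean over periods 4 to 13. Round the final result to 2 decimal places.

Sum over 3–12: 31008 + 23186 + 2566 + 30337 + 34103 + 38733 + 14999 + 45141 + 24315 + 9809 = 254197
Sum over 4–13: 23186 + 2566 + 30337 + 34103 + 38733 + 14999 + 45141 + 24315 + 9809 + 19272 = 242461
CMA at t=8 = (254197 + 242461) / (2·10) = 496658 / 20 = 24832.90

24832.90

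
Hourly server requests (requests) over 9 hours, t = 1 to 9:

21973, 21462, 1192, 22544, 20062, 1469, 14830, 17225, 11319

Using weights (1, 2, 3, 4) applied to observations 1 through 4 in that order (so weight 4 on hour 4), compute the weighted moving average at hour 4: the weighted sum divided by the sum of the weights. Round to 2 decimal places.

15864.90

Weighted sum: 1·21973 + 2·21462 + 3·1192 + 4·22544 = 21973 + 42924 + 3576 + 90176 = 158649
Weight total: 1 + 2 + 3 + 4 = 10
WMA = 158649 / 10 = 15864.90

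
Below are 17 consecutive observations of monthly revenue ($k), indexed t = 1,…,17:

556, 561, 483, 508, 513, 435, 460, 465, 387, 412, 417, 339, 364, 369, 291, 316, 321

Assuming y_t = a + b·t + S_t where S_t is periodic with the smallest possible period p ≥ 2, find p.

3

First differences y_{t+1} − y_t: 5, -78, 25, 5, -78, 25, 5, -78, …
The difference pattern repeats every 3 terms and not for any smaller step, so p = 3.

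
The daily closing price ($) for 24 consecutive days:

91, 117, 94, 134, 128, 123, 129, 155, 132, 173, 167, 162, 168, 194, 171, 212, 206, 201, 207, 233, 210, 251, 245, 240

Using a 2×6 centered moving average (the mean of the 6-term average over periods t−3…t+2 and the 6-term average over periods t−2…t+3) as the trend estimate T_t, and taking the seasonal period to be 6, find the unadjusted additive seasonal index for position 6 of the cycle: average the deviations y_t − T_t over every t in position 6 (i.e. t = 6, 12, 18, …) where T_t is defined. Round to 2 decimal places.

-7.28

Season position 6 occurs at t = 6, 12, 18 (where T_t is defined).
t=6: T_6 = 130.3333; y_6 − T_6 = 123 − 130.3333 = -7.3333
t=12: T_12 = 169.2500; y_12 − T_12 = 162 − 169.2500 = -7.2500
t=18: T_18 = 208.2500; y_18 − T_18 = 201 − 208.2500 = -7.2500
Mean deviation: (-7.3333 + -7.2500 + -7.2500) / 3 = -7.28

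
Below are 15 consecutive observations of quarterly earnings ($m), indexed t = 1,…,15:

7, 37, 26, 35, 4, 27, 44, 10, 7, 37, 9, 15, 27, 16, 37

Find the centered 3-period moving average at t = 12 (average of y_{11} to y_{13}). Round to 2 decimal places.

Sum of periods 11–13: 9 + 15 + 27 = 51
Divide by 3: 51 / 3 = 17.00

17.00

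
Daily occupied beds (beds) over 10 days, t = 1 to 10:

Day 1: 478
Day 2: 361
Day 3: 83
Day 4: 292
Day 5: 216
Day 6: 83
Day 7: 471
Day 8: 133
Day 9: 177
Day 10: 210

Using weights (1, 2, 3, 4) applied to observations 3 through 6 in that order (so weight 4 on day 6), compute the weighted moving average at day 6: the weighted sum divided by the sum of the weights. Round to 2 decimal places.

Weighted sum: 1·83 + 2·292 + 3·216 + 4·83 = 83 + 584 + 648 + 332 = 1647
Weight total: 1 + 2 + 3 + 4 = 10
WMA = 1647 / 10 = 164.70

164.70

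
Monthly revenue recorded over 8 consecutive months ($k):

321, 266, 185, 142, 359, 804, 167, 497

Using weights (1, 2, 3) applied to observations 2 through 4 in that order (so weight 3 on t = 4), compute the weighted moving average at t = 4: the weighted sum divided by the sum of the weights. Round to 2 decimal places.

177.00

Weighted sum: 1·266 + 2·185 + 3·142 = 266 + 370 + 426 = 1062
Weight total: 1 + 2 + 3 = 6
WMA = 1062 / 6 = 177.00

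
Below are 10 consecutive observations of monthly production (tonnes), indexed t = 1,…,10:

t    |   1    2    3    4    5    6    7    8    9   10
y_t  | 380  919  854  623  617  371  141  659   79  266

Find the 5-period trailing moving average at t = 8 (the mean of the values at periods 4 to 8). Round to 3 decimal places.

Sum of periods 4–8: 623 + 617 + 371 + 141 + 659 = 2411
Divide by 5: 2411 / 5 = 482.200

482.200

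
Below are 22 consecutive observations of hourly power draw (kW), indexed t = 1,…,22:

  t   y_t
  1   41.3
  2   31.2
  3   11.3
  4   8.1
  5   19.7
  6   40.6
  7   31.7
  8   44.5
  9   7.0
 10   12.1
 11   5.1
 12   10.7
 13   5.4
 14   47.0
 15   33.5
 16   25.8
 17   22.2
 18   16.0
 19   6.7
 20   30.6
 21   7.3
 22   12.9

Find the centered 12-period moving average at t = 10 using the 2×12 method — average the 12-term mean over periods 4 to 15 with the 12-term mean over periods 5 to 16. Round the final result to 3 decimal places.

Sum over 4–15: 8.1 + 19.7 + 40.6 + 31.7 + 44.5 + 7.0 + 12.1 + 5.1 + 10.7 + 5.4 + 47.0 + 33.5 = 265.4
Sum over 5–16: 19.7 + 40.6 + 31.7 + 44.5 + 7.0 + 12.1 + 5.1 + 10.7 + 5.4 + 47.0 + 33.5 + 25.8 = 283.1
CMA at t=10 = (265.4 + 283.1) / (2·12) = 548.5 / 24 = 22.854

22.854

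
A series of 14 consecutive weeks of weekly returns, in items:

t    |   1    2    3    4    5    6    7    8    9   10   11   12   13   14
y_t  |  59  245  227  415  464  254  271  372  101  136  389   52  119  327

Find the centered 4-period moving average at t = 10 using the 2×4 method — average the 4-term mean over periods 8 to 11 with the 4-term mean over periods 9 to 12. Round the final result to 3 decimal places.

209.500

Sum over 8–11: 372 + 101 + 136 + 389 = 998
Sum over 9–12: 101 + 136 + 389 + 52 = 678
CMA at t=10 = (998 + 678) / (2·4) = 1676 / 8 = 209.500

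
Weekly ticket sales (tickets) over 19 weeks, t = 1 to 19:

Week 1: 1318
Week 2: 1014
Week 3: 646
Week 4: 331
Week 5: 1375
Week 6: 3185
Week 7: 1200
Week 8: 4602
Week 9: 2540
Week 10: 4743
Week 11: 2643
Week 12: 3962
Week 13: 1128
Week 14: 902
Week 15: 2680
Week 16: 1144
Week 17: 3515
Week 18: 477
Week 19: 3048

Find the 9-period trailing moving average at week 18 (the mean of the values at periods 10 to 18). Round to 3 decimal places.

2354.889

Sum of periods 10–18: 4743 + 2643 + 3962 + 1128 + 902 + 2680 + 1144 + 3515 + 477 = 21194
Divide by 9: 21194 / 9 = 2354.889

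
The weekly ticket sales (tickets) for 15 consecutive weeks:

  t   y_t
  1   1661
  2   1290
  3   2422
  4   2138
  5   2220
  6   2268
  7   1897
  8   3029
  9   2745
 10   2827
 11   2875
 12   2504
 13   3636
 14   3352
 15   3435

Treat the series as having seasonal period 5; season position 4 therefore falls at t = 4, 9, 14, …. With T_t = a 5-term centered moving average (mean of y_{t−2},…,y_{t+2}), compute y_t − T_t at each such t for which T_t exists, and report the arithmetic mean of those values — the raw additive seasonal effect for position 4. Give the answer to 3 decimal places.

70.400

Season position 4 occurs at t = 4, 9 (where T_t is defined).
t=4: T_4 = 2067.60000; y_4 − T_4 = 2138 − 2067.60000 = 70.40000
t=9: T_9 = 2674.60000; y_9 − T_9 = 2745 − 2674.60000 = 70.40000
Mean deviation: (70.40000 + 70.40000) / 2 = 70.400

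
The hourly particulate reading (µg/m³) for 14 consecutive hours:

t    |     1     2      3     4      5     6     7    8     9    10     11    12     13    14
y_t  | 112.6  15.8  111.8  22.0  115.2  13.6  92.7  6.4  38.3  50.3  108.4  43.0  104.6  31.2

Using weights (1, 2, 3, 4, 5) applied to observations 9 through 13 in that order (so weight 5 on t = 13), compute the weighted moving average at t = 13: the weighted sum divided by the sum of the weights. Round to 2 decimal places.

Weighted sum: 1·38.3 + 2·50.3 + 3·108.4 + 4·43.0 + 5·104.6 = 38.3 + 100.6 + 325.2 + 172.0 + 523.0 = 1159.1
Weight total: 1 + 2 + 3 + 4 + 5 = 15
WMA = 1159.1 / 15 = 77.27

77.27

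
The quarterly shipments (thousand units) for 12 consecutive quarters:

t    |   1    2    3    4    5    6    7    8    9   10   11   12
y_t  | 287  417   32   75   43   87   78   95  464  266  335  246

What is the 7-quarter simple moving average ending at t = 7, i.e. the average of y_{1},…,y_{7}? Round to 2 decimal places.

Sum of periods 1–7: 287 + 417 + 32 + 75 + 43 + 87 + 78 = 1019
Divide by 7: 1019 / 7 = 145.57

145.57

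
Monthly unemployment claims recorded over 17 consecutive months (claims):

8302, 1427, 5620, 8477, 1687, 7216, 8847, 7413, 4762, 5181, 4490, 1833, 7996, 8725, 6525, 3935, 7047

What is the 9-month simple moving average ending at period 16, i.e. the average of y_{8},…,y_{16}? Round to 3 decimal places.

Sum of periods 8–16: 7413 + 4762 + 5181 + 4490 + 1833 + 7996 + 8725 + 6525 + 3935 = 50860
Divide by 9: 50860 / 9 = 5651.111

5651.111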